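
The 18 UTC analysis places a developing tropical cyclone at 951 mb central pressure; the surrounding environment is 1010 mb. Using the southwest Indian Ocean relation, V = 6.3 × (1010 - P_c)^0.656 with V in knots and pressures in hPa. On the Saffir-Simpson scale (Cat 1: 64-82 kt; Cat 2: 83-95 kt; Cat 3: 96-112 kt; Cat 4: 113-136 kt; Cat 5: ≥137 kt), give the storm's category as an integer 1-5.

ΔP = 1010 − 951 = 59 mb.
V ≈ 6.3 × 59^0.656 = 6.3 × 14.51 ≈ 91 kt.
91 kt falls in the Category 2 band.

2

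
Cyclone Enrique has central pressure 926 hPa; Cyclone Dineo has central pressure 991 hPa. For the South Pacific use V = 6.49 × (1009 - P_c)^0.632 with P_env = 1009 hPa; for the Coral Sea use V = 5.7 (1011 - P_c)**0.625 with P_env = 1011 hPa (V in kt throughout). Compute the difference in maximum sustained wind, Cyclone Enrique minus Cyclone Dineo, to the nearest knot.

69 kt

Cyclone Enrique: ΔP = 83; V ≈ 6.49 × 83^0.632 ≈ 105.95 kt.
Cyclone Dineo: ΔP = 20; V ≈ 5.7 × 20^0.625 ≈ 37.07 kt.
Difference ≈ 105.95 − 37.07 = 68.88 → 69 kt.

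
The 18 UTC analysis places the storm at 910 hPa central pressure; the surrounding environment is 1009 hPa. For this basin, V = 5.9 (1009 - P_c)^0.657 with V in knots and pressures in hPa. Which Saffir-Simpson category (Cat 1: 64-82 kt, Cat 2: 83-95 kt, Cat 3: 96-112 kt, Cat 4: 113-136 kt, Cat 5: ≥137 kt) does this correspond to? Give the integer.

ΔP = 1009 − 910 = 99 hPa.
V ≈ 5.9 × 99^0.657 = 5.9 × 20.47 ≈ 121 kt.
121 kt falls in the Category 4 band.

4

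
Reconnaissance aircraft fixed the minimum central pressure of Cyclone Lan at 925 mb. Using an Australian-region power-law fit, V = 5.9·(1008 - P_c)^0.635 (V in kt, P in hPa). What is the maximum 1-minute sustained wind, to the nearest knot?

98 kt

ΔP = 1008 − 925 = 83 mb.
83^0.635 ≈ 16.543.
V ≈ 5.9 × 16.543 ≈ 97.6 kt.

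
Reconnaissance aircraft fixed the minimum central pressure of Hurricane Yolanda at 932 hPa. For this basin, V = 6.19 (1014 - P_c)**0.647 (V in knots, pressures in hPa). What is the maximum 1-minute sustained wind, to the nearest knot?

ΔP = 1014 − 932 = 82 hPa.
82^0.647 ≈ 17.308.
V ≈ 6.19 × 17.308 ≈ 107.1 kt.

107 kt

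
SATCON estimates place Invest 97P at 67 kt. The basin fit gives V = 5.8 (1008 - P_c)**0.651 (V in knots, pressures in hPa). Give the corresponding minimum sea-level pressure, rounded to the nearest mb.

ΔP = (V / 5.8)^(1/0.651) = (67/5.8)^1.536.
67/5.8 = 11.552; 11.552^1.536 ≈ 42.89 mb.
P_c = 1008 − 42.89 = 965.11 ≈ 965 mb.

965 mb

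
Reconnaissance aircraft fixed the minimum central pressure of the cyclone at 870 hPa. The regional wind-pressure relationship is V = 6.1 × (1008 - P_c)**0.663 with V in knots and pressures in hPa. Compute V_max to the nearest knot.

ΔP = 1008 − 870 = 138 hPa.
138^0.663 ≈ 26.226.
V ≈ 6.1 × 26.226 ≈ 160.0 kt.

160 kt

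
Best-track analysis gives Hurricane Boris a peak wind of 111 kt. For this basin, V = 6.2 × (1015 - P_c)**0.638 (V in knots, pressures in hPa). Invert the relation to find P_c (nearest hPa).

ΔP = (V / 6.2)^(1/0.638) = (111/6.2)^1.567.
111/6.2 = 17.903; 17.903^1.567 ≈ 92.01 hPa.
P_c = 1015 − 92.01 = 922.99 ≈ 923 hPa.

923 hPa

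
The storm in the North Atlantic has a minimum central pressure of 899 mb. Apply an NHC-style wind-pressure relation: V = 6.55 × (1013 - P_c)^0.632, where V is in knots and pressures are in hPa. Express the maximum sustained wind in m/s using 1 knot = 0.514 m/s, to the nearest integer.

67 m/s

ΔP = 1013 − 899 = 114 mb.
V ≈ 6.55 × 114^0.632 = 6.55 × 19.951 ≈ 130.679 kt.
130.679 × 0.514 ≈ 67.17 m/s → 67 m/s.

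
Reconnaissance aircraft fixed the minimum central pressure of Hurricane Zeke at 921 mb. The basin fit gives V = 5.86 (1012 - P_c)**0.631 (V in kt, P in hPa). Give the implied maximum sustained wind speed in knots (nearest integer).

ΔP = 1012 − 921 = 91 mb.
91^0.631 ≈ 17.225.
V ≈ 5.86 × 17.225 ≈ 100.9 kt.

101 kt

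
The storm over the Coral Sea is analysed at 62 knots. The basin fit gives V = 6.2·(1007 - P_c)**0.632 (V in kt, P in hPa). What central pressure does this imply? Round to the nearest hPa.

ΔP = (V / 6.2)^(1/0.632) = (62/6.2)^1.582.
62/6.2 = 10.000; 10.000^1.582 ≈ 38.22 hPa.
P_c = 1007 − 38.22 = 968.78 ≈ 969 hPa.

969 hPa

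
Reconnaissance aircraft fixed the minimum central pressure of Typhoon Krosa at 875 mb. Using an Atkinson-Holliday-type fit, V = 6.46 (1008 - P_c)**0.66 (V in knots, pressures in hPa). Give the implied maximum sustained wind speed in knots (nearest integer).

ΔP = 1008 − 875 = 133 mb.
133^0.66 ≈ 25.220.
V ≈ 6.46 × 25.220 ≈ 162.9 kt.

163 kt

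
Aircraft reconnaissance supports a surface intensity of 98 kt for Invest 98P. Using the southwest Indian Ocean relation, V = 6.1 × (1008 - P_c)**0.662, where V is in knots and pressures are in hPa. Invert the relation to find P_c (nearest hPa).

942 hPa

ΔP = (V / 6.1)^(1/0.662) = (98/6.1)^1.511.
98/6.1 = 16.066; 16.066^1.511 ≈ 66.31 hPa.
P_c = 1008 − 66.31 = 941.69 ≈ 942 hPa.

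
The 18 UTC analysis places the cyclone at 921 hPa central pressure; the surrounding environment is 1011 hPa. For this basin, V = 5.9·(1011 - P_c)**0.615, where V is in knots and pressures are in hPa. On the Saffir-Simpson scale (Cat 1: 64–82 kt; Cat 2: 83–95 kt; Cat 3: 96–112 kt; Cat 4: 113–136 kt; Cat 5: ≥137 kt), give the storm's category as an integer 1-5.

2

ΔP = 1011 − 921 = 90 hPa.
V ≈ 5.9 × 90^0.615 = 5.9 × 15.92 ≈ 94 kt.
94 kt falls in the Category 2 band.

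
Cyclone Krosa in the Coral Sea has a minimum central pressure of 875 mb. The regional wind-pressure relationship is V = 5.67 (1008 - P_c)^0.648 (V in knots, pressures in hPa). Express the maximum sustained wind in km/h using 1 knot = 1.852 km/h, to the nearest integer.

250 km/h

ΔP = 1008 − 875 = 133 mb.
V ≈ 5.67 × 133^0.648 = 5.67 × 23.782 ≈ 134.846 kt.
134.846 × 1.852 ≈ 249.74 km/h → 250 km/h.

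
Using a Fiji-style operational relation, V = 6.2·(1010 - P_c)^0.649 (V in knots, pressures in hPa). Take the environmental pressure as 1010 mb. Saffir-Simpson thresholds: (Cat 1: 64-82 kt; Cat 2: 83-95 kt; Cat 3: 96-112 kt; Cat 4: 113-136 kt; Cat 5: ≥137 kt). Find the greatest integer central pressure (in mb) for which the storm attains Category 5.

892 mb

Category 5 begins at V = 137 kt.
Required ΔP = (137/6.2)^(1/0.649) = 22.097^1.541 ≈ 117.87 mb.
P_c ≤ 1010 − 117.87 = 892.13, so the highest integer P_c is 892 mb.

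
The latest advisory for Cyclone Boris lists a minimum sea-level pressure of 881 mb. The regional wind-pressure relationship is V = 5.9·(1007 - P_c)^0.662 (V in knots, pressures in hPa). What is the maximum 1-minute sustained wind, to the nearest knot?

145 kt

ΔP = 1007 − 881 = 126 mb.
126^0.662 ≈ 24.572.
V ≈ 5.9 × 24.572 ≈ 145.0 kt.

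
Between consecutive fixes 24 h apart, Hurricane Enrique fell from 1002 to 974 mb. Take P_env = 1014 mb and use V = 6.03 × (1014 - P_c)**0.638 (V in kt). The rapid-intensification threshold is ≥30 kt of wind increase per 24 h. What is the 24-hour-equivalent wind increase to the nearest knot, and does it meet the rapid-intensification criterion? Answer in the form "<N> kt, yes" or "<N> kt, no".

V₁: ΔP = 12, V ≈ 6.03 × 12^0.638 ≈ 29.43 kt.
V₂: ΔP = 40, V ≈ 6.03 × 40^0.638 ≈ 63.45 kt.
ΔV over 24 h = 34.02 kt → 24 h equivalent = 34.02 × 24/24 ≈ 34.02 kt.
34 kt ≥ 30 kt ⇒ rapid intensification.

34 kt, yes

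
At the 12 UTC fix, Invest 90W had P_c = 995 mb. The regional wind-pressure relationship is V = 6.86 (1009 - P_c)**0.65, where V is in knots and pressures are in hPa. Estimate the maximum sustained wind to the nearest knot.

38 kt

ΔP = 1009 − 995 = 14 mb.
14^0.65 ≈ 5.559.
V ≈ 6.86 × 5.559 ≈ 38.1 kt.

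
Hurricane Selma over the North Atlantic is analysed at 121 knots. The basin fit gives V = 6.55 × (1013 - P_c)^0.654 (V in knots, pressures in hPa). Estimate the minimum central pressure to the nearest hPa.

927 hPa

ΔP = (V / 6.55)^(1/0.654) = (121/6.55)^1.529.
121/6.55 = 18.473; 18.473^1.529 ≈ 86.42 hPa.
P_c = 1013 − 86.42 = 926.58 ≈ 927 hPa.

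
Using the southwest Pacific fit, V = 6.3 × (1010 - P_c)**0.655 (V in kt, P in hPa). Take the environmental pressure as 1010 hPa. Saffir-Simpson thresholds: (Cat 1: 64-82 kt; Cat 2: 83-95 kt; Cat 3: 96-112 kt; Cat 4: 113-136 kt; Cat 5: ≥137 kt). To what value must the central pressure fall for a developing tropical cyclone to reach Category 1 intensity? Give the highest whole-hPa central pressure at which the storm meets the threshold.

975 hPa

Category 1 begins at V = 64 kt.
Required ΔP = (64/6.3)^(1/0.655) = 10.159^1.527 ≈ 34.45 hPa.
P_c ≤ 1010 − 34.45 = 975.55, so the highest integer P_c is 975 hPa.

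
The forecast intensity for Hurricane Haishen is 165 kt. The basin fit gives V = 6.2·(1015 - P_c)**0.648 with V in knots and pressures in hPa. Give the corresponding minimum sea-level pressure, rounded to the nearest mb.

857 mb

ΔP = (V / 6.2)^(1/0.648) = (165/6.2)^1.543.
165/6.2 = 26.613; 26.613^1.543 ≈ 158.20 mb.
P_c = 1015 − 158.20 = 856.80 ≈ 857 mb.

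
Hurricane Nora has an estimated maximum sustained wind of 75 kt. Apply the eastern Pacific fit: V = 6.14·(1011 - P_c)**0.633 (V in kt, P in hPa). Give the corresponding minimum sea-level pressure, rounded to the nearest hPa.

959 hPa

ΔP = (V / 6.14)^(1/0.633) = (75/6.14)^1.580.
75/6.14 = 12.215; 12.215^1.580 ≈ 52.13 hPa.
P_c = 1011 − 52.13 = 958.87 ≈ 959 hPa.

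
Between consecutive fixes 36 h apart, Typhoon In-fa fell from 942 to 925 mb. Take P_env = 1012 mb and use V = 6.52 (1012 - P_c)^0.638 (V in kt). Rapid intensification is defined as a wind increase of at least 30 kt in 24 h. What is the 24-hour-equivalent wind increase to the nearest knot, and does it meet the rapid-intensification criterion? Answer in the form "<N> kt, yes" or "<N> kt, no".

10 kt, no

V₁: ΔP = 70, V ≈ 6.52 × 70^0.638 ≈ 98.04 kt.
V₂: ΔP = 87, V ≈ 6.52 × 87^0.638 ≈ 112.63 kt.
ΔV over 36 h = 14.59 kt → 24 h equivalent = 14.59 × 24/36 ≈ 9.73 kt.
10 kt < 30 kt ⇒ not rapid intensification.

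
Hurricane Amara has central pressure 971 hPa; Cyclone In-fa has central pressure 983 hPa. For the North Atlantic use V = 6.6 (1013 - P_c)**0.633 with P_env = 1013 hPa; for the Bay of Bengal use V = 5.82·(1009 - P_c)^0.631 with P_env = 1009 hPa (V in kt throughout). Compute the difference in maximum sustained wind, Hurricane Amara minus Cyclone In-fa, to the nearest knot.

25 kt

Hurricane Amara: ΔP = 42; V ≈ 6.6 × 42^0.633 ≈ 70.32 kt.
Cyclone In-fa: ΔP = 26; V ≈ 5.82 × 26^0.631 ≈ 45.47 kt.
Difference ≈ 70.32 − 45.47 = 24.85 → 25 kt.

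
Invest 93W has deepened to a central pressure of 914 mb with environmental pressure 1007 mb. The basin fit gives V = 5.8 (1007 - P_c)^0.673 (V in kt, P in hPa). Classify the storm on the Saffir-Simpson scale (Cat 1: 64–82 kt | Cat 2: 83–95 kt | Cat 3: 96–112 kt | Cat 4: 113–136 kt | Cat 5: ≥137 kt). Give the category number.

4

ΔP = 1007 − 914 = 93 mb.
V ≈ 5.8 × 93^0.673 = 5.8 × 21.12 ≈ 123 kt.
123 kt falls in the Category 4 band.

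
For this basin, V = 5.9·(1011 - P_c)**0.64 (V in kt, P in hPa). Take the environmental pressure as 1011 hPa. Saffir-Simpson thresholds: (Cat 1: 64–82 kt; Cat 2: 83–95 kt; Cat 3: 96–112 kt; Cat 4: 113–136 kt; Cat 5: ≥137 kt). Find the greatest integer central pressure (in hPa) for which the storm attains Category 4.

910 hPa

Category 4 begins at V = 113 kt.
Required ΔP = (113/5.9)^(1/0.64) = 19.153^1.562 ≈ 100.80 hPa.
P_c ≤ 1011 − 100.80 = 910.20, so the highest integer P_c is 910 hPa.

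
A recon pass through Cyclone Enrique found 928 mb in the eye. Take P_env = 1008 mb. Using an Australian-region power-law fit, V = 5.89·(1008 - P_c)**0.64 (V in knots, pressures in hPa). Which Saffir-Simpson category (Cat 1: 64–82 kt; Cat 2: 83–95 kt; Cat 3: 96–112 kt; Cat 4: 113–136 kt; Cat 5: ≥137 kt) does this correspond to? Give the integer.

3

ΔP = 1008 − 928 = 80 mb.
V ≈ 5.89 × 80^0.64 = 5.89 × 16.52 ≈ 97 kt.
97 kt falls in the Category 3 band.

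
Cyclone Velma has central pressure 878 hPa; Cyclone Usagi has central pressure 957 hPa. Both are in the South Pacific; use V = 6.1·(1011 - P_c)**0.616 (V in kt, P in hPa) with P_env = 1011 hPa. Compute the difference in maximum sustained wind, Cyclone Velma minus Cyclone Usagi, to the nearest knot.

53 kt

Cyclone Velma: ΔP = 133; V ≈ 6.1 × 133^0.616 ≈ 124.06 kt.
Cyclone Usagi: ΔP = 54; V ≈ 6.1 × 54^0.616 ≈ 71.20 kt.
Difference ≈ 124.06 − 71.20 = 52.86 → 53 kt.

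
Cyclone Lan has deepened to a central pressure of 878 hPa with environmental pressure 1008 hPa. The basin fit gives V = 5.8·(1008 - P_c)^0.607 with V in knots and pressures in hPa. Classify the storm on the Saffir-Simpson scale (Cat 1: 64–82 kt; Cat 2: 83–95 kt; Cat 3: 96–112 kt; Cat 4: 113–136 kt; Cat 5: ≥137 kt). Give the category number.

3

ΔP = 1008 − 878 = 130 hPa.
V ≈ 5.8 × 130^0.607 = 5.8 × 19.19 ≈ 111 kt.
111 kt falls in the Category 3 band.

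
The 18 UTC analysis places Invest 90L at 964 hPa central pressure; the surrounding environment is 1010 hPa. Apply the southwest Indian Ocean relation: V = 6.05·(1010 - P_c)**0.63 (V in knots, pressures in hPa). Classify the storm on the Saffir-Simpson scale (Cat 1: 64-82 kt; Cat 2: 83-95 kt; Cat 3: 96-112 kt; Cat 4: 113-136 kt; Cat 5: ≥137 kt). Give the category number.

1

ΔP = 1010 − 964 = 46 hPa.
V ≈ 6.05 × 46^0.63 = 6.05 × 11.16 ≈ 67 kt.
67 kt falls in the Category 1 band.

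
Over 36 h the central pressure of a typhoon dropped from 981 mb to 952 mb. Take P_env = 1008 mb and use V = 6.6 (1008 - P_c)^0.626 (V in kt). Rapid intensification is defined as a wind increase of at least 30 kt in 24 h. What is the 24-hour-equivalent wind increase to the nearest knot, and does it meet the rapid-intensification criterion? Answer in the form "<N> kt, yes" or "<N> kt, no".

V₁: ΔP = 27, V ≈ 6.6 × 27^0.626 ≈ 51.95 kt.
V₂: ΔP = 56, V ≈ 6.6 × 56^0.626 ≈ 82.02 kt.
ΔV over 36 h = 30.07 kt → 24 h equivalent = 30.07 × 24/36 ≈ 20.05 kt.
20 kt < 30 kt ⇒ not rapid intensification.

20 kt, no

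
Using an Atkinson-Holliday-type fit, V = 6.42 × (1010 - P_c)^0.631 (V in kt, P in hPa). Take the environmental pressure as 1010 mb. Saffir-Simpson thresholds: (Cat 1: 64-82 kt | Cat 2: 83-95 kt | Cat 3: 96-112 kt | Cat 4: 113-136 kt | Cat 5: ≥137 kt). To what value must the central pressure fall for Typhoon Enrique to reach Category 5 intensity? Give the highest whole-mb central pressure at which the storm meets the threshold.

Category 5 begins at V = 137 kt.
Required ΔP = (137/6.42)^(1/0.631) = 21.340^1.585 ≈ 127.78 mb.
P_c ≤ 1010 − 127.78 = 882.22, so the highest integer P_c is 882 mb.

882 mb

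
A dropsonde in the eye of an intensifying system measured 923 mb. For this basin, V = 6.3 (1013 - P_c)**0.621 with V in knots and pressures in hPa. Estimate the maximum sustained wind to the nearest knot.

ΔP = 1013 − 923 = 90 mb.
90^0.621 ≈ 16.353.
V ≈ 6.3 × 16.353 ≈ 103.0 kt.

103 kt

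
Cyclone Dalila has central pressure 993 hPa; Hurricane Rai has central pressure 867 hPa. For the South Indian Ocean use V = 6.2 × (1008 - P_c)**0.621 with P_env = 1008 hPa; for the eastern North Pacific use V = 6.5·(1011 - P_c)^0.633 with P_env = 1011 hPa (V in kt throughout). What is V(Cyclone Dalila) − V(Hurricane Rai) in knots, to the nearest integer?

-118 kt

Cyclone Dalila: ΔP = 15; V ≈ 6.2 × 15^0.621 ≈ 33.32 kt.
Hurricane Rai: ΔP = 144; V ≈ 6.5 × 144^0.633 ≈ 151.06 kt.
Difference ≈ 33.32 − 151.06 = -117.74 → -118 kt.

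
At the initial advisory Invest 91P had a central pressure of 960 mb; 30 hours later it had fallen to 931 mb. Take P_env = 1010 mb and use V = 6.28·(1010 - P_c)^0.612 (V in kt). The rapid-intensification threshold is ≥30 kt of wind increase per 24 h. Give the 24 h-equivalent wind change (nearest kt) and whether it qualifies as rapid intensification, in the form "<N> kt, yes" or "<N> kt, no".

18 kt, no

V₁: ΔP = 50, V ≈ 6.28 × 50^0.612 ≈ 68.82 kt.
V₂: ΔP = 79, V ≈ 6.28 × 79^0.612 ≈ 91.06 kt.
ΔV over 30 h = 22.24 kt → 24 h equivalent = 22.24 × 24/30 ≈ 17.79 kt.
18 kt < 30 kt ⇒ not rapid intensification.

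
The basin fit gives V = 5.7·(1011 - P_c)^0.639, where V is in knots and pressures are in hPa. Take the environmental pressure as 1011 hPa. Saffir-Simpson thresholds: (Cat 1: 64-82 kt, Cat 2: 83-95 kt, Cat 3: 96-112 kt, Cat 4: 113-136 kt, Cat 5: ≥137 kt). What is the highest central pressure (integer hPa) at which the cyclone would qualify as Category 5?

866 hPa

Category 5 begins at V = 137 kt.
Required ΔP = (137/5.7)^(1/0.639) = 24.035^1.565 ≈ 144.86 hPa.
P_c ≤ 1011 − 144.86 = 866.14, so the highest integer P_c is 866 hPa.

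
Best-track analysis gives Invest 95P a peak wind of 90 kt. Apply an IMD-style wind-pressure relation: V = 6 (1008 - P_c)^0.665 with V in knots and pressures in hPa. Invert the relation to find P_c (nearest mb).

949 mb

ΔP = (V / 6)^(1/0.665) = (90/6)^1.504.
90/6 = 15.000; 15.000^1.504 ≈ 58.69 mb.
P_c = 1008 − 58.69 = 949.31 ≈ 949 mb.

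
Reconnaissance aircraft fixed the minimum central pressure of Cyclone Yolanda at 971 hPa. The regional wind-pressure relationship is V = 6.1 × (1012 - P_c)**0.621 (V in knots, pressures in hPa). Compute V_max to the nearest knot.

61 kt

ΔP = 1012 − 971 = 41 hPa.
41^0.621 ≈ 10.035.
V ≈ 6.1 × 10.035 ≈ 61.2 kt.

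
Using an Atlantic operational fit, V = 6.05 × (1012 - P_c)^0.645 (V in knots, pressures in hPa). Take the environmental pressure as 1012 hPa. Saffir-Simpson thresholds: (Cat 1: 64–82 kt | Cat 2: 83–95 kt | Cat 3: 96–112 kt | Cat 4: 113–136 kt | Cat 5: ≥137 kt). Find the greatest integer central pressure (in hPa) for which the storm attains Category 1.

973 hPa

Category 1 begins at V = 64 kt.
Required ΔP = (64/6.05)^(1/0.645) = 10.579^1.550 ≈ 38.75 hPa.
P_c ≤ 1012 − 38.75 = 973.25, so the highest integer P_c is 973 hPa.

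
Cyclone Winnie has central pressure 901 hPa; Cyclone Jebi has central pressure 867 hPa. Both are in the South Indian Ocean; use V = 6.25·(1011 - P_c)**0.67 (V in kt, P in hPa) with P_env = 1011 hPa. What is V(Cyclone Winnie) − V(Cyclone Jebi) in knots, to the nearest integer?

Cyclone Winnie: ΔP = 110; V ≈ 6.25 × 110^0.67 ≈ 145.75 kt.
Cyclone Jebi: ΔP = 144; V ≈ 6.25 × 144^0.67 ≈ 174.58 kt.
Difference ≈ 145.75 − 174.58 = -28.83 → -29 kt.

-29 kt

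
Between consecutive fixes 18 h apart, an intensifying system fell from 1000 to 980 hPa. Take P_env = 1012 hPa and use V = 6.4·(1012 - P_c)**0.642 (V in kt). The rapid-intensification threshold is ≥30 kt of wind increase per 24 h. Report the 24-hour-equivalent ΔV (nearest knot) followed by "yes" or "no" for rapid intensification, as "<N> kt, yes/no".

V₁: ΔP = 12, V ≈ 6.4 × 12^0.642 ≈ 31.55 kt.
V₂: ΔP = 32, V ≈ 6.4 × 32^0.642 ≈ 59.22 kt.
ΔV over 18 h = 27.67 kt → 24 h equivalent = 27.67 × 24/18 ≈ 36.89 kt.
37 kt ≥ 30 kt ⇒ rapid intensification.

37 kt, yes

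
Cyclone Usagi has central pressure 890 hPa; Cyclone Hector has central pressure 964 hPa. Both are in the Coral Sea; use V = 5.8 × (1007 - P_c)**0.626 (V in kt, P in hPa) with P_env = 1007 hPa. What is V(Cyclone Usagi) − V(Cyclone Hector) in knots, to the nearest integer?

Cyclone Usagi: ΔP = 117; V ≈ 5.8 × 117^0.626 ≈ 114.32 kt.
Cyclone Hector: ΔP = 43; V ≈ 5.8 × 43^0.626 ≈ 61.09 kt.
Difference ≈ 114.32 − 61.09 = 53.23 → 53 kt.

53 kt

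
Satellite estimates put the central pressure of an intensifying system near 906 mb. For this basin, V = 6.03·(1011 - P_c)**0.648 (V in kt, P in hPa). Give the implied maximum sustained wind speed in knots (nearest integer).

ΔP = 1011 − 906 = 105 mb.
105^0.648 ≈ 20.405.
V ≈ 6.03 × 20.405 ≈ 123.0 kt.

123 kt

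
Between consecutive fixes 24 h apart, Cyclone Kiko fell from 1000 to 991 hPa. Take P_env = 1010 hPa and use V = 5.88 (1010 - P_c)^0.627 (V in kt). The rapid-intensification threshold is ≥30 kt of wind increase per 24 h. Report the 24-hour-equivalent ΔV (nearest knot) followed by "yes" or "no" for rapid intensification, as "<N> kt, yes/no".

12 kt, no

V₁: ΔP = 10, V ≈ 5.88 × 10^0.627 ≈ 24.91 kt.
V₂: ΔP = 19, V ≈ 5.88 × 19^0.627 ≈ 37.25 kt.
ΔV over 24 h = 12.34 kt → 24 h equivalent = 12.34 × 24/24 ≈ 12.34 kt.
12 kt < 30 kt ⇒ not rapid intensification.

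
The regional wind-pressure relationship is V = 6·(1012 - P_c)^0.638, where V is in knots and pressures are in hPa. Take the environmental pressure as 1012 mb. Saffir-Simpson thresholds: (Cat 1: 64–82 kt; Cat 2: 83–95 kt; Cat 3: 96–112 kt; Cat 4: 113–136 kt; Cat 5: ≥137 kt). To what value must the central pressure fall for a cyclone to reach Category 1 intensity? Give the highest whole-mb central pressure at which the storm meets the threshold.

971 mb

Category 1 begins at V = 64 kt.
Required ΔP = (64/6)^(1/0.638) = 10.667^1.567 ≈ 40.86 mb.
P_c ≤ 1012 − 40.86 = 971.14, so the highest integer P_c is 971 mb.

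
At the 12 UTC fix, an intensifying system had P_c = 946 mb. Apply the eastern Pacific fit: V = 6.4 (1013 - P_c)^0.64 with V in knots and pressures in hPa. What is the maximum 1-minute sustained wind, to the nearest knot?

94 kt

ΔP = 1013 − 946 = 67 mb.
67^0.64 ≈ 14.746.
V ≈ 6.4 × 14.746 ≈ 94.4 kt.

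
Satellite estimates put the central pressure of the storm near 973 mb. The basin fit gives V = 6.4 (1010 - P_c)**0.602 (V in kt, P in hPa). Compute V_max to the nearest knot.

56 kt

ΔP = 1010 − 973 = 37 mb.
37^0.602 ≈ 8.791.
V ≈ 6.4 × 8.791 ≈ 56.3 kt.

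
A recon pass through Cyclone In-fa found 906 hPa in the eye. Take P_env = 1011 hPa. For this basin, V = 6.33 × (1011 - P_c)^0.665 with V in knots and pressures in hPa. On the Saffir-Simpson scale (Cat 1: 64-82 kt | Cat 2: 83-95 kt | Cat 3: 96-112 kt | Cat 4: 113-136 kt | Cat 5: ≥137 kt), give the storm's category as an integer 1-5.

5

ΔP = 1011 − 906 = 105 hPa.
V ≈ 6.33 × 105^0.665 = 6.33 × 22.08 ≈ 140 kt.
140 kt falls in the Category 5 band.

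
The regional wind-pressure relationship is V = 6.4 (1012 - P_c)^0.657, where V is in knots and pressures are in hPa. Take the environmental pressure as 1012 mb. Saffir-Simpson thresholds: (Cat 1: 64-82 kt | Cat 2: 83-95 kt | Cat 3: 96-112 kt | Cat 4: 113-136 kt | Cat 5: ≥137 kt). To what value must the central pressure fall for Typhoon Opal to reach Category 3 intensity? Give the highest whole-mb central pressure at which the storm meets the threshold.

950 mb

Category 3 begins at V = 96 kt.
Required ΔP = (96/6.4)^(1/0.657) = 15.000^1.522 ≈ 61.67 mb.
P_c ≤ 1012 − 61.67 = 950.33, so the highest integer P_c is 950 mb.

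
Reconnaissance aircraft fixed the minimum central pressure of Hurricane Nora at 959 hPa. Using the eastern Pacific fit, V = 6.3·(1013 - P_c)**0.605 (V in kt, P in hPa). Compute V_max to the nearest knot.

70 kt

ΔP = 1013 − 959 = 54 hPa.
54^0.605 ≈ 11.171.
V ≈ 6.3 × 11.171 ≈ 70.4 kt.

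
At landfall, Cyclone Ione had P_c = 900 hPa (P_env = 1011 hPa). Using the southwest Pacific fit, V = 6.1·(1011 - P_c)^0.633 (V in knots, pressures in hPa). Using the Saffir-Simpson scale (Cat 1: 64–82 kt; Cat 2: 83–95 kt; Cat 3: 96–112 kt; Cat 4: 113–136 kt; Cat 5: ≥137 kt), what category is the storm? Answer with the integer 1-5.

4

ΔP = 1011 − 900 = 111 hPa.
V ≈ 6.1 × 111^0.633 = 6.1 × 19.71 ≈ 120 kt.
120 kt falls in the Category 4 band.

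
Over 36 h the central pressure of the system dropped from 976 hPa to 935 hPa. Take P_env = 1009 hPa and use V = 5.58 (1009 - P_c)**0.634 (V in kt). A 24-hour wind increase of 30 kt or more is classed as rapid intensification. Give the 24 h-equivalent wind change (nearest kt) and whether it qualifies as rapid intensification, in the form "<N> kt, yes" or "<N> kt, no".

23 kt, no

V₁: ΔP = 33, V ≈ 5.58 × 33^0.634 ≈ 51.21 kt.
V₂: ΔP = 74, V ≈ 5.58 × 74^0.634 ≈ 85.45 kt.
ΔV over 36 h = 34.24 kt → 24 h equivalent = 34.24 × 24/36 ≈ 22.83 kt.
23 kt < 30 kt ⇒ not rapid intensification.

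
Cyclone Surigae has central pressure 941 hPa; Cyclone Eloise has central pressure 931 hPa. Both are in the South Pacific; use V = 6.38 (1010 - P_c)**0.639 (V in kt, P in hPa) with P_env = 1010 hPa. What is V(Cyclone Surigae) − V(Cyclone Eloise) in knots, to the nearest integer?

-9 kt

Cyclone Surigae: ΔP = 69; V ≈ 6.38 × 69^0.639 ≈ 95.47 kt.
Cyclone Eloise: ΔP = 79; V ≈ 6.38 × 79^0.639 ≈ 104.09 kt.
Difference ≈ 95.47 − 104.09 = -8.62 → -9 kt.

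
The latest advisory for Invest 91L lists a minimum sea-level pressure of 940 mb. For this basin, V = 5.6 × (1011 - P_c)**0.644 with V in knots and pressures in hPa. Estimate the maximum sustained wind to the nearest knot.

87 kt

ΔP = 1011 − 940 = 71 mb.
71^0.644 ≈ 15.567.
V ≈ 5.6 × 15.567 ≈ 87.2 kt.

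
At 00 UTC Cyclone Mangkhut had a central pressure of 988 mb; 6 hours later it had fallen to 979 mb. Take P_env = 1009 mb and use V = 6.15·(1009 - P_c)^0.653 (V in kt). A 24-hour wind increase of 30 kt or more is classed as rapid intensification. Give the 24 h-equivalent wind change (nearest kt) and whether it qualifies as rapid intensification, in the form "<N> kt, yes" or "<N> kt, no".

47 kt, yes

V₁: ΔP = 21, V ≈ 6.15 × 21^0.653 ≈ 44.90 kt.
V₂: ΔP = 30, V ≈ 6.15 × 30^0.653 ≈ 56.68 kt.
ΔV over 6 h = 11.78 kt → 24 h equivalent = 11.78 × 24/6 ≈ 47.12 kt.
47 kt ≥ 30 kt ⇒ rapid intensification.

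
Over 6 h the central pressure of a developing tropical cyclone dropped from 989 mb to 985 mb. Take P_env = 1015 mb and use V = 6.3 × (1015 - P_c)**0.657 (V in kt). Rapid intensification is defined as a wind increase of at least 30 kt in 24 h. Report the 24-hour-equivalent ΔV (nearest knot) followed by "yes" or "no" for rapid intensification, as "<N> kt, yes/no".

V₁: ΔP = 26, V ≈ 6.3 × 26^0.657 ≈ 53.58 kt.
V₂: ΔP = 30, V ≈ 6.3 × 30^0.657 ≈ 58.86 kt.
ΔV over 6 h = 5.28 kt → 24 h equivalent = 5.28 × 24/6 ≈ 21.12 kt.
21 kt < 30 kt ⇒ not rapid intensification.

21 kt, no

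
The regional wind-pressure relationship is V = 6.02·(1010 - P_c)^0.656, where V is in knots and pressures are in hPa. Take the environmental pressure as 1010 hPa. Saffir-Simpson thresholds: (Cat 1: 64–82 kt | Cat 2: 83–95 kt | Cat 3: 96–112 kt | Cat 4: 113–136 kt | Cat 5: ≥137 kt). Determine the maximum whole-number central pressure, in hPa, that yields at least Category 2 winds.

Category 2 begins at V = 83 kt.
Required ΔP = (83/6.02)^(1/0.656) = 13.787^1.524 ≈ 54.58 hPa.
P_c ≤ 1010 − 54.58 = 955.42, so the highest integer P_c is 955 hPa.

955 hPa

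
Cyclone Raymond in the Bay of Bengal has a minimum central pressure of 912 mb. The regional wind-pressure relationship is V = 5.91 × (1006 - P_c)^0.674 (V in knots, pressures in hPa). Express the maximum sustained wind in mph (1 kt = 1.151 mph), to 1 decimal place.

145.4 mph

ΔP = 1006 − 912 = 94 mb.
V ≈ 5.91 × 94^0.674 = 5.91 × 21.374 ≈ 126.321 kt.
126.321 × 1.151 ≈ 145.40 mph → 145.4 mph.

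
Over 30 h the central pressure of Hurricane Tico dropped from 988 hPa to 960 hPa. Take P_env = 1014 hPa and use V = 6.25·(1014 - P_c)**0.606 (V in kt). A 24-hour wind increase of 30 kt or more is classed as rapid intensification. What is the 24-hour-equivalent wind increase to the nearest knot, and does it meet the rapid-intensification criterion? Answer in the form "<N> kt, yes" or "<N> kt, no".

V₁: ΔP = 26, V ≈ 6.25 × 26^0.606 ≈ 45.01 kt.
V₂: ΔP = 54, V ≈ 6.25 × 54^0.606 ≈ 70.10 kt.
ΔV over 30 h = 25.09 kt → 24 h equivalent = 25.09 × 24/30 ≈ 20.07 kt.
20 kt < 30 kt ⇒ not rapid intensification.

20 kt, no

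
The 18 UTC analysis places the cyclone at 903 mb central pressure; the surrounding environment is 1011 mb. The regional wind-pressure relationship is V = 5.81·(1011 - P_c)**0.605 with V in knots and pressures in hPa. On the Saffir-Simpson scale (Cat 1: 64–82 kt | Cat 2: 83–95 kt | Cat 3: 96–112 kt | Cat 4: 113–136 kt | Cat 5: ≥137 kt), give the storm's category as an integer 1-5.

ΔP = 1011 − 903 = 108 mb.
V ≈ 5.81 × 108^0.605 = 5.81 × 16.99 ≈ 99 kt.
99 kt falls in the Category 3 band.

3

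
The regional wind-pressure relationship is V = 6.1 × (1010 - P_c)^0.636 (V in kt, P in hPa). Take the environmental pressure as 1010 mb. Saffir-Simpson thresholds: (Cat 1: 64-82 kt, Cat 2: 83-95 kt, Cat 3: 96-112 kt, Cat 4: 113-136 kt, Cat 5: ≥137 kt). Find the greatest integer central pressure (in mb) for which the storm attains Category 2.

949 mb

Category 2 begins at V = 83 kt.
Required ΔP = (83/6.1)^(1/0.636) = 13.607^1.572 ≈ 60.62 mb.
P_c ≤ 1010 − 60.62 = 949.38, so the highest integer P_c is 949 mb.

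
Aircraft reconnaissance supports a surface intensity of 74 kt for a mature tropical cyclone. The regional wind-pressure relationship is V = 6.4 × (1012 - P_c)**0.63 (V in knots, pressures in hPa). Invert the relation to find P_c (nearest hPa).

963 hPa

ΔP = (V / 6.4)^(1/0.63) = (74/6.4)^1.587.
74/6.4 = 11.562; 11.562^1.587 ≈ 48.68 hPa.
P_c = 1012 − 48.68 = 963.32 ≈ 963 hPa.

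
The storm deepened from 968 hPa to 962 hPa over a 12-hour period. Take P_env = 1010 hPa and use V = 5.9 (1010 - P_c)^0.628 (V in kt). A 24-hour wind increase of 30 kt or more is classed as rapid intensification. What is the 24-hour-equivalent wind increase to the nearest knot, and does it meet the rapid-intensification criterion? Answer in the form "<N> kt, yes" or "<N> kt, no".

11 kt, no

V₁: ΔP = 42, V ≈ 5.9 × 42^0.628 ≈ 61.70 kt.
V₂: ΔP = 48, V ≈ 5.9 × 48^0.628 ≈ 67.09 kt.
ΔV over 12 h = 5.39 kt → 24 h equivalent = 5.39 × 24/12 ≈ 10.78 kt.
11 kt < 30 kt ⇒ not rapid intensification.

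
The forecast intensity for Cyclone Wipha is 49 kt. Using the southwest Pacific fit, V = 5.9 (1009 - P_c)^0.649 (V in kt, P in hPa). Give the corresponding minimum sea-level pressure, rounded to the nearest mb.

ΔP = (V / 5.9)^(1/0.649) = (49/5.9)^1.541.
49/5.9 = 8.305; 8.305^1.541 ≈ 26.09 mb.
P_c = 1009 − 26.09 = 982.91 ≈ 983 mb.

983 mb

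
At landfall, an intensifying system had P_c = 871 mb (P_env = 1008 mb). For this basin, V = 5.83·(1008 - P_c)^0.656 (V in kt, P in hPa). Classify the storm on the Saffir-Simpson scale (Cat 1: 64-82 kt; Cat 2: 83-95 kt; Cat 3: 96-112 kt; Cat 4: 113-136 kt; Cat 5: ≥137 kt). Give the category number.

5

ΔP = 1008 − 871 = 137 mb.
V ≈ 5.83 × 137^0.656 = 5.83 × 25.22 ≈ 147 kt.
147 kt falls in the Category 5 band.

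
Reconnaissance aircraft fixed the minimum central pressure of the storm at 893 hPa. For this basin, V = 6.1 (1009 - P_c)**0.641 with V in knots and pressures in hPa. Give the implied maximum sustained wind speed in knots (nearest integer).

ΔP = 1009 − 893 = 116 hPa.
116^0.641 ≈ 21.053.
V ≈ 6.1 × 21.053 ≈ 128.4 kt.

128 kt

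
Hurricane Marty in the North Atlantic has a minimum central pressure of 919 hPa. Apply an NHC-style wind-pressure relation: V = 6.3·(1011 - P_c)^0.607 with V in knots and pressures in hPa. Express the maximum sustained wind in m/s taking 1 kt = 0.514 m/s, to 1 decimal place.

ΔP = 1011 − 919 = 92 hPa.
V ≈ 6.3 × 92^0.607 = 6.3 × 15.560 ≈ 98.030 kt.
98.030 × 0.514 ≈ 50.39 m/s → 50.4 m/s.

50.4 m/s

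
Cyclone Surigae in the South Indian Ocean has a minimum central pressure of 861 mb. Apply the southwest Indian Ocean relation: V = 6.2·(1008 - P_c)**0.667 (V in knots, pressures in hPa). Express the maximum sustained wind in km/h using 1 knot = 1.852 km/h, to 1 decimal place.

ΔP = 1008 − 861 = 147 mb.
V ≈ 6.2 × 147^0.667 = 6.2 × 27.900 ≈ 172.979 kt.
172.979 × 1.852 ≈ 320.36 km/h → 320.4 km/h.

320.4 km/h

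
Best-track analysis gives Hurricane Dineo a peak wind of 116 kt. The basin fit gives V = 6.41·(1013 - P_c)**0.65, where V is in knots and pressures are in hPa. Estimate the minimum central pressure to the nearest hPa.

927 hPa

ΔP = (V / 6.41)^(1/0.65) = (116/6.41)^1.538.
116/6.41 = 18.097; 18.097^1.538 ≈ 86.05 hPa.
P_c = 1013 − 86.05 = 926.95 ≈ 927 hPa.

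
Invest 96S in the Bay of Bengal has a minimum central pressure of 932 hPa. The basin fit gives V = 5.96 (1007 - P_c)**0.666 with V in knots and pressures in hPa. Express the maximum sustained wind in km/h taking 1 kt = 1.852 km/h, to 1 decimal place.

ΔP = 1007 − 932 = 75 hPa.
V ≈ 5.96 × 75^0.666 = 5.96 × 17.733 ≈ 105.691 kt.
105.691 × 1.852 ≈ 195.74 km/h → 195.7 km/h.

195.7 km/h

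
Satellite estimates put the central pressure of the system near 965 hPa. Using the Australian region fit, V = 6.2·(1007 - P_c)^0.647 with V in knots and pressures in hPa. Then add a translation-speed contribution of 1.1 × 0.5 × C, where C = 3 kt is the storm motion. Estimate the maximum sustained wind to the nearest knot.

71 kt

ΔP = 1007 − 965 = 42 hPa.
42^0.647 ≈ 11.226.
V ≈ 6.2 × 11.226 ≈ 69.6 kt.
Translation term: 1.1 × 0.5 × 3 = 1.65 kt.
Corrected V ≈ 71.25 kt → 71 kt.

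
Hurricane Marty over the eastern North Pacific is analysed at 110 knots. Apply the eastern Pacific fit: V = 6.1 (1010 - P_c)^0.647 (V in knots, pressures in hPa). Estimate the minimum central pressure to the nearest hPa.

923 hPa

ΔP = (V / 6.1)^(1/0.647) = (110/6.1)^1.546.
110/6.1 = 18.033; 18.033^1.546 ≈ 87.37 hPa.
P_c = 1010 − 87.37 = 922.63 ≈ 923 hPa.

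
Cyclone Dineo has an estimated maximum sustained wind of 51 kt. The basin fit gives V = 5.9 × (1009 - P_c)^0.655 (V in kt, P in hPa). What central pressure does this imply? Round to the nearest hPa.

982 hPa

ΔP = (V / 5.9)^(1/0.655) = (51/5.9)^1.527.
51/5.9 = 8.644; 8.644^1.527 ≈ 26.92 hPa.
P_c = 1009 − 26.92 = 982.08 ≈ 982 hPa.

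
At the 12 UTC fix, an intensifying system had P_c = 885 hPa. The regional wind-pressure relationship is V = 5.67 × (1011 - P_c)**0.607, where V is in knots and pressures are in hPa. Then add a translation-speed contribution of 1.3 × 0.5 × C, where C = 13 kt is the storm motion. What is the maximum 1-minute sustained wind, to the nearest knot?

115 kt

ΔP = 1011 − 885 = 126 hPa.
126^0.607 ≈ 18.833.
V ≈ 5.67 × 18.833 ≈ 106.8 kt.
Translation term: 1.3 × 0.5 × 13 = 8.45 kt.
Corrected V ≈ 115.25 kt → 115 kt.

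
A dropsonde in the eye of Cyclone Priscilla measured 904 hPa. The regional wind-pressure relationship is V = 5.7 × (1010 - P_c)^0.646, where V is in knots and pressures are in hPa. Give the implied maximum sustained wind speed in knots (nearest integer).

ΔP = 1010 − 904 = 106 hPa.
106^0.646 ≈ 20.340.
V ≈ 5.7 × 20.340 ≈ 115.9 kt.

116 kt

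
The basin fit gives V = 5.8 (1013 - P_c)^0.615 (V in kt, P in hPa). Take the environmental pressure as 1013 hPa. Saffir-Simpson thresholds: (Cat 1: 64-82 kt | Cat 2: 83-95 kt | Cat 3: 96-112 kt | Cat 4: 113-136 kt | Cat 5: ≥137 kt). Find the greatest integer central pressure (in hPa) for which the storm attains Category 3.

Category 3 begins at V = 96 kt.
Required ΔP = (96/5.8)^(1/0.615) = 16.552^1.626 ≈ 95.91 hPa.
P_c ≤ 1013 − 95.91 = 917.09, so the highest integer P_c is 917 hPa.

917 hPa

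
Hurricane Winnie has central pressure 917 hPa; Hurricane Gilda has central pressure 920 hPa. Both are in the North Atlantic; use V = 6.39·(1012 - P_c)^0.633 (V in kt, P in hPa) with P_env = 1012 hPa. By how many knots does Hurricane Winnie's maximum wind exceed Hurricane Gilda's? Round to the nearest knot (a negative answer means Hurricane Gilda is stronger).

Hurricane Winnie: ΔP = 95; V ≈ 6.39 × 95^0.633 ≈ 114.13 kt.
Hurricane Gilda: ΔP = 92; V ≈ 6.39 × 92^0.633 ≈ 111.84 kt.
Difference ≈ 114.13 − 111.84 = 2.29 → 2 kt.

2 kt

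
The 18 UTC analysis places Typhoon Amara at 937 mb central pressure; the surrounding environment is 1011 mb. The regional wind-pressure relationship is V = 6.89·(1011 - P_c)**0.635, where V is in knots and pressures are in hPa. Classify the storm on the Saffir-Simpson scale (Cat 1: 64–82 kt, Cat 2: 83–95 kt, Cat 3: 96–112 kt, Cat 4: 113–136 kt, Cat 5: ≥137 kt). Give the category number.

ΔP = 1011 − 937 = 74 mb.
V ≈ 6.89 × 74^0.635 = 6.89 × 15.38 ≈ 106 kt.
106 kt falls in the Category 3 band.

3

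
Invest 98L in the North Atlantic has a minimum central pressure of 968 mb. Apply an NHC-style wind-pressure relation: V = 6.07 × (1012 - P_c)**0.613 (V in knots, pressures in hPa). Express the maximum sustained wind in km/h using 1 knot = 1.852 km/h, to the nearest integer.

ΔP = 1012 − 968 = 44 mb.
V ≈ 6.07 × 44^0.613 = 6.07 × 10.173 ≈ 61.748 kt.
61.748 × 1.852 ≈ 114.36 km/h → 114 km/h.

114 km/h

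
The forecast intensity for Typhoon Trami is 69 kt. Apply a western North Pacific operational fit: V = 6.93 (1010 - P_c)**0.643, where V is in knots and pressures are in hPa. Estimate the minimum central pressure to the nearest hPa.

ΔP = (V / 6.93)^(1/0.643) = (69/6.93)^1.555.
69/6.93 = 9.957; 9.957^1.555 ≈ 35.67 hPa.
P_c = 1010 − 35.67 = 974.33 ≈ 974 hPa.

974 hPa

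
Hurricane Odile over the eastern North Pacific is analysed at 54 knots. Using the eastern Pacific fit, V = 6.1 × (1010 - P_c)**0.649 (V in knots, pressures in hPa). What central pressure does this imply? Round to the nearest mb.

981 mb

ΔP = (V / 6.1)^(1/0.649) = (54/6.1)^1.541.
54/6.1 = 8.852; 8.852^1.541 ≈ 28.79 mb.
P_c = 1010 − 28.79 = 981.21 ≈ 981 mb.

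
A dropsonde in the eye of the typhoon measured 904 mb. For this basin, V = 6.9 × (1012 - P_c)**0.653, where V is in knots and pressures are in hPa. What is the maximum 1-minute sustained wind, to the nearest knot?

ΔP = 1012 − 904 = 108 mb.
108^0.653 ≈ 21.273.
V ≈ 6.9 × 21.273 ≈ 146.8 kt.

147 kt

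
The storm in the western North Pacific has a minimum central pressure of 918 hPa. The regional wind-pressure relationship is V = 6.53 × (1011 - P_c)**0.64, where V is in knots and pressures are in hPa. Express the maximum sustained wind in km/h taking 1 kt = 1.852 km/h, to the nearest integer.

ΔP = 1011 − 918 = 93 hPa.
V ≈ 6.53 × 93^0.64 = 6.53 × 18.190 ≈ 118.780 kt.
118.780 × 1.852 ≈ 219.98 km/h → 220 km/h.

220 km/h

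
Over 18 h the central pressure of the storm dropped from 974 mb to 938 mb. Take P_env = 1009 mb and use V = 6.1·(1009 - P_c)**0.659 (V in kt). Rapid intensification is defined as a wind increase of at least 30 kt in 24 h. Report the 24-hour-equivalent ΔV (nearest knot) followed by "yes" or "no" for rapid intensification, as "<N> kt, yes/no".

V₁: ΔP = 35, V ≈ 6.1 × 35^0.659 ≈ 63.51 kt.
V₂: ΔP = 71, V ≈ 6.1 × 71^0.659 ≈ 101.23 kt.
ΔV over 18 h = 37.72 kt → 24 h equivalent = 37.72 × 24/18 ≈ 50.29 kt.
50 kt ≥ 30 kt ⇒ rapid intensification.

50 kt, yes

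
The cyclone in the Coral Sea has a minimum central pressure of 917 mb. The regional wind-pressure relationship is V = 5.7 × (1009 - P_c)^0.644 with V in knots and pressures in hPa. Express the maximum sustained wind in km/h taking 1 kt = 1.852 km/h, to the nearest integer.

ΔP = 1009 − 917 = 92 mb.
V ≈ 5.7 × 92^0.644 = 5.7 × 18.394 ≈ 104.847 kt.
104.847 × 1.852 ≈ 194.18 km/h → 194 km/h.

194 km/h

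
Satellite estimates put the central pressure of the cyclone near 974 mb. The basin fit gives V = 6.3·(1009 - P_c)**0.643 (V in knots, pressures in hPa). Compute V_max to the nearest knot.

62 kt

ΔP = 1009 − 974 = 35 mb.
35^0.643 ≈ 9.836.
V ≈ 6.3 × 9.836 ≈ 62.0 kt.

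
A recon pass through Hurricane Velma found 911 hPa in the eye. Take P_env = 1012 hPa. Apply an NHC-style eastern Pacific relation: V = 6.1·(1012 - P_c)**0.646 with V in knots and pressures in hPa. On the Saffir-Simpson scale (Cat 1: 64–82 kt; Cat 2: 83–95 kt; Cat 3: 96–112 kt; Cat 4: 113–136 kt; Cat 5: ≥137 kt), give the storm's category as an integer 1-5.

ΔP = 1012 − 911 = 101 hPa.
V ≈ 6.1 × 101^0.646 = 6.1 × 19.71 ≈ 120 kt.
120 kt falls in the Category 4 band.

4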